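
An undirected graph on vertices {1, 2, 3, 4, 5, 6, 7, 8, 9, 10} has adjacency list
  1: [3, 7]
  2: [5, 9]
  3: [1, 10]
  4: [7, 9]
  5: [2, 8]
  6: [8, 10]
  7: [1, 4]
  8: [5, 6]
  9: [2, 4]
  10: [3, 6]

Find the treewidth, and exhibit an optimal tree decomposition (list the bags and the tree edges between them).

Treewidth 2.
Bags: B1 = {6, 8, 10}  B2 = {3, 8, 10}  B3 = {1, 3, 8}  B4 = {1, 7, 8}  B5 = {4, 7, 8}  B6 = {4, 8, 9}  B7 = {2, 8, 9}  B8 = {2, 5, 8}
Tree: B1–B2, B2–B3, B3–B4, B4–B5, B5–B6, B6–B7, B7–B8

Each bag holds 3 vertices, so the decomposition has width 2, which upper-bounds the treewidth. For the lower bound, G contains the cycle 8–6–10–3–1–7–4–9–2–5–8, so G is not a forest; only forests have treewidth ≤ 1, hence tw(G) ≥ 2. Combining the bounds, tw(G) = 2.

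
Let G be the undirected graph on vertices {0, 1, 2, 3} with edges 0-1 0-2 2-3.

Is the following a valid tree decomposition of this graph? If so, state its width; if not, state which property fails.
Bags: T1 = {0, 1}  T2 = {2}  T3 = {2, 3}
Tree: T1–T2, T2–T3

A tree decomposition must satisfy three properties: every vertex lies in some bag; for every edge, both endpoints lie together in some bag; and for every vertex, the bags containing it form a connected subtree. Here edge (0,2) lies in no bag, so the decomposition is invalid.

No — edge (0,2) lies in no bag.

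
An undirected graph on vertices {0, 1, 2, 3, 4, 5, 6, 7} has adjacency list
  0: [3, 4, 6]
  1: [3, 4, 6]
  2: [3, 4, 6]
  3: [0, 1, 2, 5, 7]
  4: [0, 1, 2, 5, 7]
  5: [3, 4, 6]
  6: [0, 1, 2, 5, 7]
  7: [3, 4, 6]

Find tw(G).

3

A width-3 tree decomposition is:
Bags: B1 = {2, 3, 4, 6}  B2 = {0, 3, 4, 6}  B3 = {3, 4, 5, 6}  B4 = {3, 4, 6, 7}  B5 = {1, 3, 4, 6}
Tree: B1–B2, B2–B3, B3–B4, B4–B5
Each bag holds 4 vertices, so the decomposition has width 3, which upper-bounds the treewidth. For the lower bound: the 4 vertex sets {2,3}, {0,6}, {4}, {5} are disjoint, each induces a connected subgraph, and every pair is joined by at least one edge of G. Contracting each set to a single vertex therefore yields K_{4} as a minor, and since treewidth is minor-monotone, tw(G) ≥ tw(K_{4}) = 3. The upper and lower bounds meet at 3, so that is the treewidth.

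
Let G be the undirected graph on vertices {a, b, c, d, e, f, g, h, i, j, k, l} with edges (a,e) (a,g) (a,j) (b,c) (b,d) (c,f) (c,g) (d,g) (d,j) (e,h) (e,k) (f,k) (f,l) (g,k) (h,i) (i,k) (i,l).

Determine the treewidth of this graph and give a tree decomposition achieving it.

Treewidth 3.
One such decomposition:
Bags: B1 = {a, b, d, j}  B2 = {a, b, d, g}  B3 = {a, b, c, g}  B4 = {a, c, e, g}  B5 = {c, e, g, k}  B6 = {c, e, f, k}  B7 = {e, f, h, k}  B8 = {f, h, i, k}  B9 = {f, h, i, l}
Tree: B1–B2, B2–B3, B3–B4, B4–B5, B5–B6, B6–B7, B7–B8, B8–B9

Every bag has size at most 4, so the width is 4 − 1 = 3 and tw(G) ≤ 3. For the lower bound: the 4 vertex sets {b,d,j}, {a}, {g}, {c,e,f,k} are disjoint, each induces a connected subgraph, and every pair is joined by at least one edge of G. Contracting each set to a single vertex therefore yields K_{4} as a minor, and since treewidth is minor-monotone, tw(G) ≥ tw(K_{4}) = 3. The upper and lower bounds meet at 3, so that is the treewidth.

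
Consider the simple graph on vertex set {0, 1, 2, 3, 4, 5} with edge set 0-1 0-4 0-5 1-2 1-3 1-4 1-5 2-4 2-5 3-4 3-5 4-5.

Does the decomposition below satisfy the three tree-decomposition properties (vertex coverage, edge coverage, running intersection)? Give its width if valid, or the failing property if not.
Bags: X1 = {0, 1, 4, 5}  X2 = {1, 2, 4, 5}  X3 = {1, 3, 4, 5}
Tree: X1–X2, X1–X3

Yes; width 3.

Checking the three conditions: (i) the bags cover all of {0, 1, 2, 3, 4, 5}; (ii) for each edge, some bag contains both endpoints; (iii) the bags containing any fixed vertex form a subtree. All hold, so the decomposition is valid with width 4 − 1 = 3.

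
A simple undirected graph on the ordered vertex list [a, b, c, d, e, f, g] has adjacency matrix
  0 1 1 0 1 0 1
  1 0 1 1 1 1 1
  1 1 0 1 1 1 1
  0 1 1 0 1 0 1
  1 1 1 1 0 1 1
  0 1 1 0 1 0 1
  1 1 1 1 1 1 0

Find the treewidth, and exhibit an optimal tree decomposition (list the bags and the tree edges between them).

The largest bag has 5 vertices, giving width 4; this decomposition certifies tw(G) ≤ 4. For the lower bound, the 5 vertices {b, c, d, e, g} are pairwise adjacent, and any tree decomposition puts a clique entirely inside one bag — forcing width ≥ 4. Therefore the treewidth is 4.

Treewidth 4.
One optimal decomposition is:
Bags: B1 = {b, c, d, e, g}  B2 = {b, c, e, f, g}  B3 = {a, b, c, e, g}
Tree: B1–B2, B2–B3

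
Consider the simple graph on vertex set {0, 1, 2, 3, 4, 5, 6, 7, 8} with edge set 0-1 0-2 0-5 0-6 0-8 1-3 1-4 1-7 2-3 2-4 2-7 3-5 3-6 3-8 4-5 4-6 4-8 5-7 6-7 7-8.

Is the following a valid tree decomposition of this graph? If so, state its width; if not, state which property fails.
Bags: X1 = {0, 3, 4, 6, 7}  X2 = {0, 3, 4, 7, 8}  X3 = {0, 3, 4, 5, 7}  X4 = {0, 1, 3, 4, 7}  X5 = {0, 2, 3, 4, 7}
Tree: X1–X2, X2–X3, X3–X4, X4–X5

Checking the three conditions: (i) the bags cover all of {0, 1, 2, 3, 4, 5, 6, 7, 8}; (ii) for each edge, some bag contains both endpoints; (iii) the bags containing any fixed vertex form a subtree. All hold, so the decomposition is valid with width 5 − 1 = 4.

Yes; width 4.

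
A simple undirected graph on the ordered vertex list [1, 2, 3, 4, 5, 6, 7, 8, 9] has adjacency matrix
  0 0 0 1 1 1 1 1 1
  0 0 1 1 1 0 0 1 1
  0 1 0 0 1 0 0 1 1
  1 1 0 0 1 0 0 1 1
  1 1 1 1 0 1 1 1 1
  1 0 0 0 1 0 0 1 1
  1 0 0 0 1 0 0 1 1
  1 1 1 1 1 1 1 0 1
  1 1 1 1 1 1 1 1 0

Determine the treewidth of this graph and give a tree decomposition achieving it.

Treewidth 4.
One such decomposition:
Bags: B1 = {2, 4, 5, 8, 9}  B2 = {1, 4, 5, 8, 9}  B3 = {2, 3, 5, 8, 9}  B4 = {1, 5, 6, 8, 9}  B5 = {1, 5, 7, 8, 9}
Tree: B1–B2, B1–B3, B2–B4, B2–B5

Every bag has size at most 5, so the width is 5 − 1 = 4 and tw(G) ≤ 4. Conversely, {1, 4, 5, 8, 9} is a clique of size 5, and the vertices of any clique must share a bag in every tree decomposition; so some bag has ≥ 5 vertices and tw(G) ≥ 4. Combining the bounds, tw(G) = 4.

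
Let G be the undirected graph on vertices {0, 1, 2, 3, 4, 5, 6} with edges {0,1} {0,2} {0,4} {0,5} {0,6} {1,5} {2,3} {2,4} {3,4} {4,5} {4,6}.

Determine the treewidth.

2

A width-2 tree decomposition is:
Bags: B1 = {0, 4, 6}  B2 = {0, 4, 5}  B3 = {0, 2, 4}  B4 = {0, 1, 5}  B5 = {2, 3, 4}
Tree: B1–B2, B2–B3, B2–B4, B3–B5
Each bag holds 3 vertices, so the decomposition has width 2, which upper-bounds the treewidth. On the other hand G contains the 3-clique {0, 1, 5}. A clique must lie in a single bag of any decomposition, so no decomposition can have width below 2. The upper and lower bounds meet at 2, so that is the treewidth.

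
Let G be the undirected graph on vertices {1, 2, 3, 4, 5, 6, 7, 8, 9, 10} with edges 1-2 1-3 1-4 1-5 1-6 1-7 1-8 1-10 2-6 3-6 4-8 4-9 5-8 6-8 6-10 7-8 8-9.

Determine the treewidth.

2

A width-2 tree decomposition is:
Bags: B1 = {1, 6, 8}  B2 = {1, 6, 10}  B3 = {1, 4, 8}  B4 = {1, 3, 6}  B5 = {1, 5, 8}  B6 = {1, 2, 6}  B7 = {4, 8, 9}  B8 = {1, 7, 8}
Tree: B1–B2, B1–B3, B1–B4, B3–B5, B4–B6, B3–B7, B5–B8
Each bag holds 3 vertices, so the decomposition has width 2, which upper-bounds the treewidth. On the other hand G contains the 3-clique {1, 4, 8}. A clique must lie in a single bag of any decomposition, so no decomposition can have width below 2. Hence tw(G) = 2 exactly.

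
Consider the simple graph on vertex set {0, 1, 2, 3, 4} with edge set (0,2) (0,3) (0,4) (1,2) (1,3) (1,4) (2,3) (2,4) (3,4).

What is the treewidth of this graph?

3

A width-3 tree decomposition is:
Bags: B1 = {0, 2, 3, 4}  B2 = {1, 2, 3, 4}
Tree: B1–B2
Each bag holds 4 vertices, so the decomposition has width 3, which upper-bounds the treewidth. For the lower bound, the 4 vertices {0, 2, 3, 4} are pairwise adjacent, and any tree decomposition puts a clique entirely inside one bag — forcing width ≥ 3. Combining the bounds, tw(G) = 3.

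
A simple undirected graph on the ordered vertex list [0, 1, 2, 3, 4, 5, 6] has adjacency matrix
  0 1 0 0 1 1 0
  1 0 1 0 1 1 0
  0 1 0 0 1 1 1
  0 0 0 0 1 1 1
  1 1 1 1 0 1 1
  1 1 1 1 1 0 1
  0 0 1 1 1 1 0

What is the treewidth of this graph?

A width-3 tree decomposition is:
Bags: B1 = {2, 4, 5, 6}  B2 = {3, 4, 5, 6}  B3 = {1, 2, 4, 5}  B4 = {0, 1, 4, 5}
Tree: B1–B2, B1–B3, B3–B4
Each bag holds 4 vertices, so the decomposition has width 3, which upper-bounds the treewidth. Conversely, {0, 1, 4, 5} is a clique of size 4, and the vertices of any clique must share a bag in every tree decomposition; so some bag has ≥ 4 vertices and tw(G) ≥ 3. The upper and lower bounds meet at 3, so that is the treewidth.

3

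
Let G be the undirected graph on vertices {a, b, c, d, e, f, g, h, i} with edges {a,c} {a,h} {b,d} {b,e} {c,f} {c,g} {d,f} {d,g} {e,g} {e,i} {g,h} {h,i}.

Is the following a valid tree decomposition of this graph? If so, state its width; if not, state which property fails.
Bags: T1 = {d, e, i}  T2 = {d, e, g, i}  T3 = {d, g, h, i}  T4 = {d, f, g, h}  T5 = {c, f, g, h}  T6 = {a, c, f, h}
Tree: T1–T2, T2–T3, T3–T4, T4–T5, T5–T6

No — vertex b appears in no bag.

A tree decomposition must satisfy three properties: every vertex lies in some bag; for every edge, both endpoints lie together in some bag; and for every vertex, the bags containing it form a connected subtree. Here vertex b appears in no bag, so the decomposition is invalid.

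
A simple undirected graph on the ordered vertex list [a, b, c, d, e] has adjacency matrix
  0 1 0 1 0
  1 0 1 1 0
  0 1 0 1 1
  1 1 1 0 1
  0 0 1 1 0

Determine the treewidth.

A width-2 tree decomposition is:
Bags: B1 = {c, d, e}  B2 = {b, c, d}  B3 = {a, b, d}
Tree: B1–B2, B2–B3
Each bag holds 3 vertices, so the decomposition has width 2, which upper-bounds the treewidth. For the lower bound, the 3 vertices {c, d, e} are pairwise adjacent, and any tree decomposition puts a clique entirely inside one bag — forcing width ≥ 2. The upper and lower bounds meet at 2, so that is the treewidth.

2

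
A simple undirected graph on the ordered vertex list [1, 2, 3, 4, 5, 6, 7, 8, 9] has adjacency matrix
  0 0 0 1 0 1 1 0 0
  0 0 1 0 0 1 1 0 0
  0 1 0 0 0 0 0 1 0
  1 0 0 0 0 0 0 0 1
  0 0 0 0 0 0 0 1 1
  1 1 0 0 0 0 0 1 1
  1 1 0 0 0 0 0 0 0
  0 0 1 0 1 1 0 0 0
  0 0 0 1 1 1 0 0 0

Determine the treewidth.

A width-3 tree decomposition is:
Bags: B1 = {1, 2, 3, 7}  B2 = {1, 2, 3, 6}  B3 = {1, 3, 6, 8}  B4 = {1, 4, 6, 8}  B5 = {4, 6, 8, 9}  B6 = {4, 5, 8, 9}
Tree: B1–B2, B2–B3, B3–B4, B4–B5, B5–B6
The largest bag has 4 vertices, giving width 3; this decomposition certifies tw(G) ≤ 3. For the lower bound: the 4 vertex sets {2,3,7}, {1}, {6}, {4,5,8,9} are disjoint, each induces a connected subgraph, and every pair is joined by at least one edge of G. Contracting each set to a single vertex therefore yields K_{4} as a minor, and since treewidth is minor-monotone, tw(G) ≥ tw(K_{4}) = 3. The upper and lower bounds meet at 3, so that is the treewidth.

3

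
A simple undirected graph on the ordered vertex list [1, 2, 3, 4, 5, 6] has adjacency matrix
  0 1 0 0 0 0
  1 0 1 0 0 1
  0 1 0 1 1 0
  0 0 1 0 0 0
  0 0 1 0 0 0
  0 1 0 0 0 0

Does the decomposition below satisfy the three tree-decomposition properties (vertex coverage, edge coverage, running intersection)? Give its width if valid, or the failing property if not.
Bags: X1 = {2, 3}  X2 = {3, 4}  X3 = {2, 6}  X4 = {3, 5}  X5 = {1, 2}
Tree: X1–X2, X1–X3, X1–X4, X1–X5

Yes; width 1.

Every vertex of G appears in some bag (union = {1, 2, 3, 4, 5, 6}); every edge is covered by a bag; and for each vertex v the set of bags containing v is connected in the bag tree. The decomposition is therefore valid. The largest bag has 2 vertices, so the width is 1.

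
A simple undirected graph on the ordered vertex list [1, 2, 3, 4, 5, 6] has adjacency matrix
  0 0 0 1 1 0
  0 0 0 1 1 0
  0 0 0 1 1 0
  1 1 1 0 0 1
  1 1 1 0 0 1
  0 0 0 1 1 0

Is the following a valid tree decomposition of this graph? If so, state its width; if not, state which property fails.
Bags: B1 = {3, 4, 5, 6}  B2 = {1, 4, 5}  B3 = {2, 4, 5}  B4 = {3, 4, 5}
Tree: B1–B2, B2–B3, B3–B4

A tree decomposition must satisfy three properties: every vertex lies in some bag; for every edge, both endpoints lie together in some bag; and for every vertex, the bags containing it form a connected subtree. Here bags containing vertex 3 are not connected in the tree, so the decomposition is invalid.

No — bags containing vertex 3 are not connected in the tree.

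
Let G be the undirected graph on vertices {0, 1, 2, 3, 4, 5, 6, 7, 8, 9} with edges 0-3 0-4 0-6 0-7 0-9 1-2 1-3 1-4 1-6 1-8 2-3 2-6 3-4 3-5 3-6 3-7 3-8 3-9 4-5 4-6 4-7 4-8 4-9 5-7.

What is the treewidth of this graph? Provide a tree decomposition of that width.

Treewidth 3.
One optimal decomposition is:
Bags: B1 = {1, 3, 4, 6}  B2 = {0, 3, 4, 6}  B3 = {1, 2, 3, 6}  B4 = {0, 3, 4, 7}  B5 = {0, 3, 4, 9}  B6 = {1, 3, 4, 8}  B7 = {3, 4, 5, 7}
Tree: B1–B2, B1–B3, B2–B4, B4–B5, B1–B6, B4–B7

The largest bag has 4 vertices, giving width 3; this decomposition certifies tw(G) ≤ 3. For the lower bound, the 4 vertices {1, 2, 3, 6} are pairwise adjacent, and any tree decomposition puts a clique entirely inside one bag — forcing width ≥ 3. Combining the bounds, tw(G) = 3.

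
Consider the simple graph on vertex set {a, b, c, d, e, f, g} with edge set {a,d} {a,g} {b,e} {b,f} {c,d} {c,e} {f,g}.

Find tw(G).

2

A width-2 tree decomposition is:
Bags: B1 = {a, f, g}  B2 = {a, d, f}  B3 = {c, d, f}  B4 = {c, e, f}  B5 = {b, e, f}
Tree: B1–B2, B2–B3, B3–B4, B4–B5
Every bag has size at most 3, so the width is 3 − 1 = 2 and tw(G) ≤ 2. For the lower bound, G contains the cycle f–g–a–d–c–e–b–f, so G is not a forest; only forests have treewidth ≤ 1, hence tw(G) ≥ 2. The upper and lower bounds meet at 2, so that is the treewidth.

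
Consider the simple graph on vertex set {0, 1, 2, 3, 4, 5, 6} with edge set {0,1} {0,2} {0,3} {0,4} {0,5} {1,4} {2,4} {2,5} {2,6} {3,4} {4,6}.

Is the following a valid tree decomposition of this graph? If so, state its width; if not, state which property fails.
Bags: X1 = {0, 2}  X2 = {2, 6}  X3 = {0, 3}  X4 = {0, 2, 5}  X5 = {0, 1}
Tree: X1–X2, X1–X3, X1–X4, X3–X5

A tree decomposition must satisfy three properties: every vertex lies in some bag; for every edge, both endpoints lie together in some bag; and for every vertex, the bags containing it form a connected subtree. Here vertex 4 appears in no bag, so the decomposition is invalid.

No — vertex 4 appears in no bag.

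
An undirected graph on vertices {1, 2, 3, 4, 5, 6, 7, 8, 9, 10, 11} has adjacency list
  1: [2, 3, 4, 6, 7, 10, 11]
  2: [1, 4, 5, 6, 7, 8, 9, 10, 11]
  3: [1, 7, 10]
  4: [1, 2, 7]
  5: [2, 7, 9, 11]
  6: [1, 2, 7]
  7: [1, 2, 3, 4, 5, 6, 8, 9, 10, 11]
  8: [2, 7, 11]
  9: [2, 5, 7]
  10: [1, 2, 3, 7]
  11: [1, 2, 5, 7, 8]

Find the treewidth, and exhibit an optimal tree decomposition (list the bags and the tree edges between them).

Every bag has size at most 4, so the width is 4 − 1 = 3 and tw(G) ≤ 3. Conversely, {2, 7, 8, 11} is a clique of size 4, and the vertices of any clique must share a bag in every tree decomposition; so some bag has ≥ 4 vertices and tw(G) ≥ 3. Hence tw(G) = 3 exactly.

Treewidth 3.
One such decomposition:
Bags: B1 = {1, 2, 7, 11}  B2 = {1, 2, 7, 10}  B3 = {1, 3, 7, 10}  B4 = {1, 2, 4, 7}  B5 = {2, 5, 7, 11}  B6 = {1, 2, 6, 7}  B7 = {2, 7, 8, 11}  B8 = {2, 5, 7, 9}
Tree: B1–B2, B2–B3, B1–B4, B1–B5, B1–B6, B1–B7, B5–B8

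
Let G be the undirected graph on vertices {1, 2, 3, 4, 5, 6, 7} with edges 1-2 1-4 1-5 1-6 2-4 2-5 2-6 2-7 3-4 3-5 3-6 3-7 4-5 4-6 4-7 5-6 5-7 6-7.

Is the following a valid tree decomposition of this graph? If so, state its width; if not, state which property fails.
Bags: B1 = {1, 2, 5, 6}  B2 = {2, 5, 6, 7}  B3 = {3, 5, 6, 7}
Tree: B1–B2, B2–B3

No — vertex 4 appears in no bag.

A tree decomposition must satisfy three properties: every vertex lies in some bag; for every edge, both endpoints lie together in some bag; and for every vertex, the bags containing it form a connected subtree. Here vertex 4 appears in no bag, so the decomposition is invalid.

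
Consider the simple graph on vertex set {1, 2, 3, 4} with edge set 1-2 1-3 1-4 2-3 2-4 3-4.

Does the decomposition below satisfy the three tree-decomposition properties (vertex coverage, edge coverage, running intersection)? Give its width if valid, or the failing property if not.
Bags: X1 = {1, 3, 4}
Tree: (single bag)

A tree decomposition must satisfy three properties: every vertex lies in some bag; for every edge, both endpoints lie together in some bag; and for every vertex, the bags containing it form a connected subtree. Here vertex 2 appears in no bag, so the decomposition is invalid.

No — vertex 2 appears in no bag.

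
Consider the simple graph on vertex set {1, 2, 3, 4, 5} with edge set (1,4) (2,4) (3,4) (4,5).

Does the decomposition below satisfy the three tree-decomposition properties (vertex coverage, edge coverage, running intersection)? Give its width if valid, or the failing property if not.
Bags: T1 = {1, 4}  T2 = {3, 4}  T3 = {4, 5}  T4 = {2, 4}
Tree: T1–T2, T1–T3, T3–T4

Every vertex of G appears in some bag (union = {1, 2, 3, 4, 5}); every edge is covered by a bag; and for each vertex v the set of bags containing v is connected in the bag tree. The decomposition is therefore valid. The largest bag has 2 vertices, so the width is 1.

Yes; width 1.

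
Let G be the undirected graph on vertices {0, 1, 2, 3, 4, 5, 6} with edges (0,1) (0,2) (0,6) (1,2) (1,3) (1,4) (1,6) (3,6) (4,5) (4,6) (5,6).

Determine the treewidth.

A width-2 tree decomposition is:
Bags: B1 = {1, 4, 6}  B2 = {0, 1, 6}  B3 = {4, 5, 6}  B4 = {1, 3, 6}  B5 = {0, 1, 2}
Tree: B1–B2, B1–B3, B2–B4, B2–B5
Each bag holds 3 vertices, so the decomposition has width 2, which upper-bounds the treewidth. On the other hand G contains the 3-clique {0, 1, 2}. A clique must lie in a single bag of any decomposition, so no decomposition can have width below 2. The upper and lower bounds meet at 2, so that is the treewidth.

2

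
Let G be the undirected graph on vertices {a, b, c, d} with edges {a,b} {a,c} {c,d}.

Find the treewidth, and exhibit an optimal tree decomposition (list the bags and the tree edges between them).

The largest bag has 2 vertices, giving width 1; this decomposition certifies tw(G) ≤ 1. Since G has at least one edge (e.g. a–c), it is not an edgeless graph, so tw(G) ≥ 1. The upper and lower bounds meet at 1, so that is the treewidth.

Treewidth 1.
Bags: B1 = {a, c}  B2 = {c, d}  B3 = {a, b}
Tree: B1–B2, B1–B3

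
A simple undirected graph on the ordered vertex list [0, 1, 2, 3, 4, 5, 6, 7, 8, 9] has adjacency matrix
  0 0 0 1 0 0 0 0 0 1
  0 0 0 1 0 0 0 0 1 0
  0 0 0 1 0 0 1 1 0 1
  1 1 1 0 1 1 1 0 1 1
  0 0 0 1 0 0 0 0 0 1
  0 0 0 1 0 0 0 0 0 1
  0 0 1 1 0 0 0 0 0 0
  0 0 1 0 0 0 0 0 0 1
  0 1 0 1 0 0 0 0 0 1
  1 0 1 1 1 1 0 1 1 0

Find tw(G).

A width-2 tree decomposition is:
Bags: B1 = {2, 3, 9}  B2 = {0, 3, 9}  B3 = {2, 7, 9}  B4 = {3, 5, 9}  B5 = {2, 3, 6}  B6 = {3, 4, 9}  B7 = {3, 8, 9}  B8 = {1, 3, 8}
Tree: B1–B2, B1–B3, B2–B4, B1–B5, B2–B6, B2–B7, B7–B8
The largest bag has 3 vertices, giving width 2; this decomposition certifies tw(G) ≤ 2. For the lower bound, the 3 vertices {1, 3, 8} are pairwise adjacent, and any tree decomposition puts a clique entirely inside one bag — forcing width ≥ 2. The upper and lower bounds meet at 2, so that is the treewidth.

2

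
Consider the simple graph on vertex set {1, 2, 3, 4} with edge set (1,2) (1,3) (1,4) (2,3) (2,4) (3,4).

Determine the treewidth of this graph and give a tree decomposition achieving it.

With just one bag of size 4, the width is 4 − 1 = 3, so tw(G) ≤ 3. On the other hand G contains the 4-clique {1, 2, 3, 4}. A clique must lie in a single bag of any decomposition, so no decomposition can have width below 3. Combining the bounds, tw(G) = 3.

Treewidth 3.
One such decomposition:
Bags: B1 = {1, 2, 3, 4}
Tree: (single bag)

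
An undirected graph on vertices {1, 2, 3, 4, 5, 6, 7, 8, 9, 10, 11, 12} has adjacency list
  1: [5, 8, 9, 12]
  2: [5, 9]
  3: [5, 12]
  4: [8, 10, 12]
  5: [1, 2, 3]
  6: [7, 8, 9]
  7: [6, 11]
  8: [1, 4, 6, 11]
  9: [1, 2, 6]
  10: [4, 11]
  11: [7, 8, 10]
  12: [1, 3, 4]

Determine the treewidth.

A width-3 tree decomposition is:
Bags: B1 = {6, 7, 10, 11}  B2 = {6, 8, 10, 11}  B3 = {4, 6, 8, 10}  B4 = {4, 6, 8, 9}  B5 = {1, 4, 8, 9}  B6 = {1, 4, 9, 12}  B7 = {1, 2, 9, 12}  B8 = {1, 2, 5, 12}  B9 = {2, 3, 5, 12}
Tree: B1–B2, B2–B3, B3–B4, B4–B5, B5–B6, B6–B7, B7–B8, B8–B9
The largest bag has 4 vertices, giving width 3; this decomposition certifies tw(G) ≤ 3. For the lower bound: the 4 vertex sets {7,10,11}, {6}, {8}, {1,4,9,12} are disjoint, each induces a connected subgraph, and every pair is joined by at least one edge of G. Contracting each set to a single vertex therefore yields K_{4} as a minor, and since treewidth is minor-monotone, tw(G) ≥ tw(K_{4}) = 3. Therefore the treewidth is 3.

3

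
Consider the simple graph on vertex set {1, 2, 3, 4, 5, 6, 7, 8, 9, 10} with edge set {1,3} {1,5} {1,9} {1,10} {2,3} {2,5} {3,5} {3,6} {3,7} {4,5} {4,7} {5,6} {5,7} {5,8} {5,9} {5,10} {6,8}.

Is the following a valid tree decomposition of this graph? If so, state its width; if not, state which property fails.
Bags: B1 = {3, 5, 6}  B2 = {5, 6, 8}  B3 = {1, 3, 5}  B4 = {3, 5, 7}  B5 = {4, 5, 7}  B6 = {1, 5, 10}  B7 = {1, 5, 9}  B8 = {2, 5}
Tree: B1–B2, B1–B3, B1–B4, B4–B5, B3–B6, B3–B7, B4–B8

No — edge (3,2) lies in no bag.

A tree decomposition must satisfy three properties: every vertex lies in some bag; for every edge, both endpoints lie together in some bag; and for every vertex, the bags containing it form a connected subtree. Here edge (3,2) lies in no bag, so the decomposition is invalid.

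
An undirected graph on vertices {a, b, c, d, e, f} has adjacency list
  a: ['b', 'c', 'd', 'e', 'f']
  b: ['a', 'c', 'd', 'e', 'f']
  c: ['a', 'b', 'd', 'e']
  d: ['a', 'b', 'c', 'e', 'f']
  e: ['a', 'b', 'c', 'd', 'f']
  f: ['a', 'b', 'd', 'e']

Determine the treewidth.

4

A width-4 tree decomposition is:
Bags: B1 = {a, b, d, e, f}  B2 = {a, b, c, d, e}
Tree: B1–B2
The largest bag has 5 vertices, giving width 4; this decomposition certifies tw(G) ≤ 4. On the other hand G contains the 5-clique {a, b, c, d, e}. A clique must lie in a single bag of any decomposition, so no decomposition can have width below 4. The upper and lower bounds meet at 4, so that is the treewidth.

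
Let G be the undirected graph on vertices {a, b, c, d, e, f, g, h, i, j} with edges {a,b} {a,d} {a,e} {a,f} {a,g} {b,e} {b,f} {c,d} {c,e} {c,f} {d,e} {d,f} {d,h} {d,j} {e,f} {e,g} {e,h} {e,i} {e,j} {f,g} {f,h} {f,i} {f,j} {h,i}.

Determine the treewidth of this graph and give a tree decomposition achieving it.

Treewidth 3.
One such decomposition:
Bags: B1 = {a, d, e, f}  B2 = {a, e, f, g}  B3 = {d, e, f, h}  B4 = {d, e, f, j}  B5 = {a, b, e, f}  B6 = {c, d, e, f}  B7 = {e, f, h, i}
Tree: B1–B2, B1–B3, B3–B4, B1–B5, B3–B6, B3–B7

Every bag has size at most 4, so the width is 4 − 1 = 3 and tw(G) ≤ 3. On the other hand G contains the 4-clique {d, e, f, j}. A clique must lie in a single bag of any decomposition, so no decomposition can have width below 3. Therefore the treewidth is 3.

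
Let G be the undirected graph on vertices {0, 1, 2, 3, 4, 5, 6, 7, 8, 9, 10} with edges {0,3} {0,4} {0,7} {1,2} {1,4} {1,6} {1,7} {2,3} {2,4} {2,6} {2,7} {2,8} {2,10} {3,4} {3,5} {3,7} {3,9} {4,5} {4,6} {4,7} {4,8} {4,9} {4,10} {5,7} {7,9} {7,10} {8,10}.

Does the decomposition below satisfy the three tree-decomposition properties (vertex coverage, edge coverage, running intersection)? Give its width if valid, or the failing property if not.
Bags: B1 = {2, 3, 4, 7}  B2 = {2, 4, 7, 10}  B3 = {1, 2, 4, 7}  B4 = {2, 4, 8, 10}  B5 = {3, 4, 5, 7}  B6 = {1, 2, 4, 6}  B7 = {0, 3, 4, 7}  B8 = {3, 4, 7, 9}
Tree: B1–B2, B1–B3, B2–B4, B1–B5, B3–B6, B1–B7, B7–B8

Yes; width 3.

Vertex coverage: the bags together contain {0, 1, 2, 3, 4, 5, 6, 7, 8, 9, 10}, the full vertex set. Edge coverage: each edge of G has both endpoints in at least one bag. Running intersection: for every vertex, the bags containing it form a connected subtree. All three properties hold, so this is a valid tree decomposition of width max|bag| − 1 = 3, and hence tw(G) ≤ 3.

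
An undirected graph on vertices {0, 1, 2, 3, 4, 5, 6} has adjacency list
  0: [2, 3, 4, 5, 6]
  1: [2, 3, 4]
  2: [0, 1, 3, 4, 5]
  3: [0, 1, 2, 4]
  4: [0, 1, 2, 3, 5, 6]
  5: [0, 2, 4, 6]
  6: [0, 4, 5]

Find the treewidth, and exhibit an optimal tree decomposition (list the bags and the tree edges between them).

The largest bag has 4 vertices, giving width 3; this decomposition certifies tw(G) ≤ 3. For the lower bound, the 4 vertices {0, 2, 3, 4} are pairwise adjacent, and any tree decomposition puts a clique entirely inside one bag — forcing width ≥ 3. The upper and lower bounds meet at 3, so that is the treewidth.

Treewidth 3.
One optimal decomposition is:
Bags: B1 = {0, 2, 3, 4}  B2 = {1, 2, 3, 4}  B3 = {0, 2, 4, 5}  B4 = {0, 4, 5, 6}
Tree: B1–B2, B1–B3, B3–B4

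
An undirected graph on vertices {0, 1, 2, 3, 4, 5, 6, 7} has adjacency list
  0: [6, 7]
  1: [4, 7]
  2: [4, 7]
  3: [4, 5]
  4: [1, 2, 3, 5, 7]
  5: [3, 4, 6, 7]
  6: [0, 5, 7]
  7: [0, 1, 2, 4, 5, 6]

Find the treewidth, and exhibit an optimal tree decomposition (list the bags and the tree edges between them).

Each bag holds 3 vertices, so the decomposition has width 2, which upper-bounds the treewidth. For the lower bound, the 3 vertices {3, 4, 5} are pairwise adjacent, and any tree decomposition puts a clique entirely inside one bag — forcing width ≥ 2. Hence tw(G) = 2 exactly.

Treewidth 2.
One such decomposition:
Bags: B1 = {2, 4, 7}  B2 = {4, 5, 7}  B3 = {3, 4, 5}  B4 = {1, 4, 7}  B5 = {5, 6, 7}  B6 = {0, 6, 7}
Tree: B1–B2, B2–B3, B2–B4, B2–B5, B5–B6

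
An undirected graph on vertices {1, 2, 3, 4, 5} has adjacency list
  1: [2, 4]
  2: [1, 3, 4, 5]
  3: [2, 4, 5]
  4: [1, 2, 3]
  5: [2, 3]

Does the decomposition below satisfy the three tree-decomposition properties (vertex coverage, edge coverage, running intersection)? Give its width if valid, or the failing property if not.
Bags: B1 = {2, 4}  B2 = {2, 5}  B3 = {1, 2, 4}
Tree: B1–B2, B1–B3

No — vertex 3 appears in no bag.

A tree decomposition must satisfy three properties: every vertex lies in some bag; for every edge, both endpoints lie together in some bag; and for every vertex, the bags containing it form a connected subtree. Here vertex 3 appears in no bag, so the decomposition is invalid.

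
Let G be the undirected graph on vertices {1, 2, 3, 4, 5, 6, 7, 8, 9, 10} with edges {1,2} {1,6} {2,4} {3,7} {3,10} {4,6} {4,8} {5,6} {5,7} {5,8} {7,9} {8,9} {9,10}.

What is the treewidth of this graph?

2

A width-2 tree decomposition is:
Bags: B1 = {3, 7, 10}  B2 = {7, 9, 10}  B3 = {5, 7, 9}  B4 = {5, 8, 9}  B5 = {5, 6, 8}  B6 = {4, 6, 8}  B7 = {1, 4, 6}  B8 = {1, 2, 4}
Tree: B1–B2, B2–B3, B3–B4, B4–B5, B5–B6, B6–B7, B7–B8
Every bag has size at most 3, so the width is 3 − 1 = 2 and tw(G) ≤ 2. Since 3–10–9–7–3 is a cycle in G, G is not acyclic. Forests are exactly the graphs of treewidth ≤ 1, so tw(G) ≥ 2. Hence tw(G) = 2 exactly.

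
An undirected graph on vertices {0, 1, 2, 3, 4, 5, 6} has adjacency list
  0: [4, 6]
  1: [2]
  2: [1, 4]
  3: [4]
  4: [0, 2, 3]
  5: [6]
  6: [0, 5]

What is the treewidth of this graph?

1

A width-1 tree decomposition is:
Bags: B1 = {1, 2}  B2 = {2, 4}  B3 = {0, 4}  B4 = {0, 6}  B5 = {5, 6}  B6 = {3, 4}
Tree: B1–B2, B2–B3, B3–B4, B4–B5, B3–B6
Every bag has size at most 2, so the width is 2 − 1 = 1 and tw(G) ≤ 1. Any graph with an edge has treewidth ≥ 1, and G has the edge 2–1. Therefore the treewidth is 1.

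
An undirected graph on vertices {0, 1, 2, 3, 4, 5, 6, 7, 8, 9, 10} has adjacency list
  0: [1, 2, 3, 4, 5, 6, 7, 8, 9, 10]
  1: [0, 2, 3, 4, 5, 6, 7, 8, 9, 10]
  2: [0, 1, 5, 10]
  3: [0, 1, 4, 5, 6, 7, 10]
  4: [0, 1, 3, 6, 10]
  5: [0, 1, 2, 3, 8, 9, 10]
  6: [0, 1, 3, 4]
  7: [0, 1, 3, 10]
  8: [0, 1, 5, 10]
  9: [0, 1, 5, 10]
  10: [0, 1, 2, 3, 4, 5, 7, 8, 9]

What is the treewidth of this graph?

4

A width-4 tree decomposition is:
Bags: B1 = {0, 1, 3, 5, 10}  B2 = {0, 1, 3, 7, 10}  B3 = {0, 1, 3, 4, 10}  B4 = {0, 1, 2, 5, 10}  B5 = {0, 1, 5, 9, 10}  B6 = {0, 1, 3, 4, 6}  B7 = {0, 1, 5, 8, 10}
Tree: B1–B2, B2–B3, B1–B4, B1–B5, B3–B6, B4–B7
Each bag holds 5 vertices, so the decomposition has width 4, which upper-bounds the treewidth. For the lower bound, the 5 vertices {0, 1, 3, 4, 10} are pairwise adjacent, and any tree decomposition puts a clique entirely inside one bag — forcing width ≥ 4. The upper and lower bounds meet at 4, so that is the treewidth.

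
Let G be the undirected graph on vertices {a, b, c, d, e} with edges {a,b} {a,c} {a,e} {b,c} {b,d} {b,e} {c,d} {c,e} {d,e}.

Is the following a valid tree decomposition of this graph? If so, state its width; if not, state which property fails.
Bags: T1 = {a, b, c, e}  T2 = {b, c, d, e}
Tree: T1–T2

Yes; width 3.

Checking the three conditions: (i) the bags cover all of {a, b, c, d, e}; (ii) for each edge, some bag contains both endpoints; (iii) the bags containing any fixed vertex form a subtree. All hold, so the decomposition is valid with width 4 − 1 = 3.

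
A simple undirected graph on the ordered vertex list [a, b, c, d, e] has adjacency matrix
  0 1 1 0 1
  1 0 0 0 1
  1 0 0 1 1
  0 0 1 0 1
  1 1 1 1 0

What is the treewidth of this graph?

A width-2 tree decomposition is:
Bags: B1 = {c, d, e}  B2 = {a, c, e}  B3 = {a, b, e}
Tree: B1–B2, B2–B3
Every bag has size at most 3, so the width is 3 − 1 = 2 and tw(G) ≤ 2. On the other hand G contains the 3-clique {c, d, e}. A clique must lie in a single bag of any decomposition, so no decomposition can have width below 2. Hence tw(G) = 2 exactly.

2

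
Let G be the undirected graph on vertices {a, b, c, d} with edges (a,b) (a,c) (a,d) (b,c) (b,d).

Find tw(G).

A width-2 tree decomposition is:
Bags: B1 = {a, b, c}  B2 = {a, b, d}
Tree: B1–B2
Each bag holds 3 vertices, so the decomposition has width 2, which upper-bounds the treewidth. For the lower bound, the 3 vertices {a, b, d} are pairwise adjacent, and any tree decomposition puts a clique entirely inside one bag — forcing width ≥ 2. Therefore the treewidth is 2.

2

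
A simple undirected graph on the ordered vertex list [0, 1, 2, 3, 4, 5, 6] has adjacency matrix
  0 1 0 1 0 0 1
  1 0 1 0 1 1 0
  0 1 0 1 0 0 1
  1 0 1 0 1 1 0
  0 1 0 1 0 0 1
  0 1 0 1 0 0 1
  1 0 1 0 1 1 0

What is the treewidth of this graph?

3

A width-3 tree decomposition is:
Bags: B1 = {0, 1, 3, 6}  B2 = {1, 2, 3, 6}  B3 = {1, 3, 4, 6}  B4 = {1, 3, 5, 6}
Tree: B1–B2, B2–B3, B3–B4
Each bag holds 4 vertices, so the decomposition has width 3, which upper-bounds the treewidth. For the lower bound: the 4 vertex sets {0,1}, {2,6}, {3}, {4} are disjoint, each induces a connected subgraph, and every pair is joined by at least one edge of G. Contracting each set to a single vertex therefore yields K_{4} as a minor, and since treewidth is minor-monotone, tw(G) ≥ tw(K_{4}) = 3. Hence tw(G) = 3 exactly.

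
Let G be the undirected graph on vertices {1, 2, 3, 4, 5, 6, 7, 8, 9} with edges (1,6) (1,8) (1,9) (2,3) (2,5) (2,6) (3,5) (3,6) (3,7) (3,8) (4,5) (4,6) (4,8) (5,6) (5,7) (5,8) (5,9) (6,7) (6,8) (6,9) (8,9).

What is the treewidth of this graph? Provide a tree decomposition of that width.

Treewidth 3.
Bags: B1 = {5, 6, 8, 9}  B2 = {4, 5, 6, 8}  B3 = {3, 5, 6, 8}  B4 = {2, 3, 5, 6}  B5 = {3, 5, 6, 7}  B6 = {1, 6, 8, 9}
Tree: B1–B2, B2–B3, B3–B4, B4–B5, B1–B6

Every bag has size at most 4, so the width is 4 − 1 = 3 and tw(G) ≤ 3. Conversely, {1, 6, 8, 9} is a clique of size 4, and the vertices of any clique must share a bag in every tree decomposition; so some bag has ≥ 4 vertices and tw(G) ≥ 3. Combining the bounds, tw(G) = 3.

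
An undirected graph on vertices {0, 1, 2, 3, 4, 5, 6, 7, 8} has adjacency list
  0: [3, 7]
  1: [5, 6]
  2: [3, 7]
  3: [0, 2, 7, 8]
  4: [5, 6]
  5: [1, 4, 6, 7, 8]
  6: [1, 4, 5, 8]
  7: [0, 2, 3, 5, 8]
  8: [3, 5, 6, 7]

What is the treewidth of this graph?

2

A width-2 tree decomposition is:
Bags: B1 = {5, 6, 8}  B2 = {5, 7, 8}  B3 = {3, 7, 8}  B4 = {2, 3, 7}  B5 = {4, 5, 6}  B6 = {1, 5, 6}  B7 = {0, 3, 7}
Tree: B1–B2, B2–B3, B3–B4, B1–B5, B5–B6, B4–B7
The largest bag has 3 vertices, giving width 2; this decomposition certifies tw(G) ≤ 2. On the other hand G contains the 3-clique {0, 3, 7}. A clique must lie in a single bag of any decomposition, so no decomposition can have width below 2. Hence tw(G) = 2 exactly.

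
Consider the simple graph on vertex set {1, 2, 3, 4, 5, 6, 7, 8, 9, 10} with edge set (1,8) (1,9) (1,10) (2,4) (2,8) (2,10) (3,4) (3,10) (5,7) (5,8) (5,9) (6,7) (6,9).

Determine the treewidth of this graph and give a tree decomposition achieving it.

Every bag has size at most 3, so the width is 3 − 1 = 2 and tw(G) ≤ 2. Since 7–6–9–5–7 is a cycle in G, G is not acyclic. Forests are exactly the graphs of treewidth ≤ 1, so tw(G) ≥ 2. Combining the bounds, tw(G) = 2.

Treewidth 2.
One such decomposition:
Bags: B1 = {5, 6, 7}  B2 = {5, 6, 9}  B3 = {5, 8, 9}  B4 = {1, 8, 9}  B5 = {1, 2, 8}  B6 = {1, 2, 10}  B7 = {2, 4, 10}  B8 = {3, 4, 10}
Tree: B1–B2, B2–B3, B3–B4, B4–B5, B5–B6, B6–B7, B7–B8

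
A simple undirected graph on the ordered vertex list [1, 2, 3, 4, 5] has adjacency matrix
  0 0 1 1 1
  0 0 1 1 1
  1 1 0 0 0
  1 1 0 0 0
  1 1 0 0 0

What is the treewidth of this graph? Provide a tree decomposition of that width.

The largest bag has 3 vertices, giving width 2; this decomposition certifies tw(G) ≤ 2. For the lower bound, G contains the cycle 5–2–3–1–5, so G is not a forest; only forests have treewidth ≤ 1, hence tw(G) ≥ 2. Therefore the treewidth is 2.

Treewidth 2.
Bags: B1 = {1, 2, 5}  B2 = {1, 2, 3}  B3 = {1, 2, 4}
Tree: B1–B2, B2–B3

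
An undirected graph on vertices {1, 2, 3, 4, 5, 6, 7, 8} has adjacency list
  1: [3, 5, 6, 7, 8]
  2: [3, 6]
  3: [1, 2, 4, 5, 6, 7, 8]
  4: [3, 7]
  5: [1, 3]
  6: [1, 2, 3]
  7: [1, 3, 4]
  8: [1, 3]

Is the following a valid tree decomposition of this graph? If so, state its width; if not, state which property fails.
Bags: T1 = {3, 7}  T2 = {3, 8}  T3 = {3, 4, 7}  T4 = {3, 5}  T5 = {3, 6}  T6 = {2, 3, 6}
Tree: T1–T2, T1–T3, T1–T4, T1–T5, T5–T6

No — vertex 1 appears in no bag.

A tree decomposition must satisfy three properties: every vertex lies in some bag; for every edge, both endpoints lie together in some bag; and for every vertex, the bags containing it form a connected subtree. Here vertex 1 appears in no bag, so the decomposition is invalid.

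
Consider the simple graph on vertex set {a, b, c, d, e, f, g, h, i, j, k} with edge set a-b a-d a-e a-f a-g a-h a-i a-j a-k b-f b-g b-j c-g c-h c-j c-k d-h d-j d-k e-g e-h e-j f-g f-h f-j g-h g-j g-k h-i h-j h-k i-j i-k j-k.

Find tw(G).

A width-4 tree decomposition is:
Bags: B1 = {a, g, h, j, k}  B2 = {a, d, h, j, k}  B3 = {a, e, g, h, j}  B4 = {a, f, g, h, j}  B5 = {a, b, f, g, j}  B6 = {c, g, h, j, k}  B7 = {a, h, i, j, k}
Tree: B1–B2, B1–B3, B1–B4, B4–B5, B1–B6, B2–B7
Every bag has size at most 5, so the width is 5 − 1 = 4 and tw(G) ≤ 4. Conversely, {c, g, h, j, k} is a clique of size 5, and the vertices of any clique must share a bag in every tree decomposition; so some bag has ≥ 5 vertices and tw(G) ≥ 4. The upper and lower bounds meet at 4, so that is the treewidth.

4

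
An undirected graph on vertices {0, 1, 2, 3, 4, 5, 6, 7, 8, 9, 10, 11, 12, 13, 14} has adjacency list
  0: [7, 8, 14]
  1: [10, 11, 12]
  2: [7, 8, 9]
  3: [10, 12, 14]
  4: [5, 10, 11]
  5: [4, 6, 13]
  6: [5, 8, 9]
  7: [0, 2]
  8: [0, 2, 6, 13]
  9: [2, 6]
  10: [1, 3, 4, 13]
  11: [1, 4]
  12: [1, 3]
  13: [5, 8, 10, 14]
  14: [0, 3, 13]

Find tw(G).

3

A width-3 tree decomposition is:
Bags: B1 = {1, 3, 11, 12}  B2 = {1, 3, 10, 11}  B3 = {3, 4, 10, 11}  B4 = {3, 4, 10, 14}  B5 = {4, 10, 13, 14}  B6 = {4, 5, 13, 14}  B7 = {0, 5, 13, 14}  B8 = {0, 5, 8, 13}  B9 = {0, 5, 6, 8}  B10 = {0, 6, 7, 8}  B11 = {2, 6, 7, 8}  B12 = {2, 6, 7, 9}
Tree: B1–B2, B2–B3, B3–B4, B4–B5, B5–B6, B6–B7, B7–B8, B8–B9, B9–B10, B10–B11, B11–B12
The largest bag has 4 vertices, giving width 3; this decomposition certifies tw(G) ≤ 3. For the lower bound: the 4 vertex sets {1,11,12}, {3}, {10}, {4,5,13,14} are disjoint, each induces a connected subgraph, and every pair is joined by at least one edge of G. Contracting each set to a single vertex therefore yields K_{4} as a minor, and since treewidth is minor-monotone, tw(G) ≥ tw(K_{4}) = 3. The upper and lower bounds meet at 3, so that is the treewidth.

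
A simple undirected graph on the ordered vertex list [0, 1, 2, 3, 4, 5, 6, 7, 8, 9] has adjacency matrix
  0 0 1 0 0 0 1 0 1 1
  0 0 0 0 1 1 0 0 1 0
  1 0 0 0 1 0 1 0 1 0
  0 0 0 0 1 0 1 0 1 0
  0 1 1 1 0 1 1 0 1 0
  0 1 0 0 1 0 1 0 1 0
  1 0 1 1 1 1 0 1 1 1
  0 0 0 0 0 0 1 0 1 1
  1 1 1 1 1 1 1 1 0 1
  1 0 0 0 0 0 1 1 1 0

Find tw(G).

A width-3 tree decomposition is:
Bags: B1 = {0, 2, 6, 8}  B2 = {2, 4, 6, 8}  B3 = {0, 6, 8, 9}  B4 = {4, 5, 6, 8}  B5 = {6, 7, 8, 9}  B6 = {1, 4, 5, 8}  B7 = {3, 4, 6, 8}
Tree: B1–B2, B1–B3, B2–B4, B3–B5, B4–B6, B4–B7
Every bag has size at most 4, so the width is 4 − 1 = 3 and tw(G) ≤ 3. On the other hand G contains the 4-clique {1, 4, 5, 8}. A clique must lie in a single bag of any decomposition, so no decomposition can have width below 3. The upper and lower bounds meet at 3, so that is the treewidth.

3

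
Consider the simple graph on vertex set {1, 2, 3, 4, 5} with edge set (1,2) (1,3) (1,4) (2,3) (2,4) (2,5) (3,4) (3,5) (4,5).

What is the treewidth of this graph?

A width-3 tree decomposition is:
Bags: B1 = {2, 3, 4, 5}  B2 = {1, 2, 3, 4}
Tree: B1–B2
Each bag holds 4 vertices, so the decomposition has width 3, which upper-bounds the treewidth. On the other hand G contains the 4-clique {1, 2, 3, 4}. A clique must lie in a single bag of any decomposition, so no decomposition can have width below 3. Therefore the treewidth is 3.

3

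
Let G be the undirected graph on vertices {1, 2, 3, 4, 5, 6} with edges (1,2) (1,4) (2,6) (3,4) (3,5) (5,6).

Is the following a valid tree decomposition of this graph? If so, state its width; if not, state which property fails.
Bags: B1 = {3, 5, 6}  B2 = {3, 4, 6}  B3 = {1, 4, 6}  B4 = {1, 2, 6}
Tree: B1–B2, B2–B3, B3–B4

Vertex coverage: the bags together contain {1, 2, 3, 4, 5, 6}, the full vertex set. Edge coverage: each edge of G has both endpoints in at least one bag. Running intersection: for every vertex, the bags containing it form a connected subtree. All three properties hold, so this is a valid tree decomposition of width max|bag| − 1 = 2, and hence tw(G) ≤ 2.

Yes; width 2.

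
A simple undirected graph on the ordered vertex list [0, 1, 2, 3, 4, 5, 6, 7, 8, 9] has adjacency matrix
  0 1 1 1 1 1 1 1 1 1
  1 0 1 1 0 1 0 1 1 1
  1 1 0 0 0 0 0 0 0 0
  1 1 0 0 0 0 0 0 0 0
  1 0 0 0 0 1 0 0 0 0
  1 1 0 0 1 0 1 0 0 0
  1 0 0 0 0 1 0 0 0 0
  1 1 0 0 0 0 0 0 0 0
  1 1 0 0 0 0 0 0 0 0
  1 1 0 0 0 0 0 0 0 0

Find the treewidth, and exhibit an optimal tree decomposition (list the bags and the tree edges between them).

Treewidth 2.
One such decomposition:
Bags: B1 = {0, 1, 3}  B2 = {0, 1, 9}  B3 = {0, 1, 5}  B4 = {0, 1, 2}  B5 = {0, 5, 6}  B6 = {0, 4, 5}  B7 = {0, 1, 7}  B8 = {0, 1, 8}
Tree: B1–B2, B1–B3, B2–B4, B3–B5, B3–B6, B2–B7, B1–B8

Every bag has size at most 3, so the width is 3 − 1 = 2 and tw(G) ≤ 2. On the other hand G contains the 3-clique {0, 1, 2}. A clique must lie in a single bag of any decomposition, so no decomposition can have width below 2. Therefore the treewidth is 2.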